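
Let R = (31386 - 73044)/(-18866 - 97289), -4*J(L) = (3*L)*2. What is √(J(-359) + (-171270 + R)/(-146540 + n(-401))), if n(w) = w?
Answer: √628849183286963091332490/34135863710 ≈ 23.231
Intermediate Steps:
J(L) = -3*L/2 (J(L) = -3*L*2/4 = -3*L/2)
R = 41658/116155 (R = -41658/(-116155) = -41658*(-1/116155) = 41658/116155 ≈ 0.35864)
√(J(-359) + (-171270 + R)/(-146540 + n(-401))) = √(-3/2*(-359) + (-171270 + 41658/116155)/(-146540 - 401)) = √(1077/2 - 19893825192/116155/(-146941)) = √(1077/2 - 19893825192/116155*(-1/146941)) = √(1077/2 + 19893825192/17067931855) = √(18421950258219/34135863710) = √628849183286963091332490/34135863710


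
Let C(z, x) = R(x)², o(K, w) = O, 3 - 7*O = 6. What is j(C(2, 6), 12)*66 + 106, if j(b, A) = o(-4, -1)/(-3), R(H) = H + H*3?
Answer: 808/7 ≈ 115.43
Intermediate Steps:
R(H) = 4*H (R(H) = H + 3*H = 4*H)
O = -3/7 (O = 3/7 - ⅐*6 = 3/7 - 6/7 = -3/7 ≈ -0.42857)
o(K, w) = -3/7
C(z, x) = 16*x² (C(z, x) = (4*x)² = 16*x²)
j(b, A) = ⅐ (j(b, A) = -3/7/(-3) = -3/7*(-⅓) = ⅐)
j(C(2, 6), 12)*66 + 106 = (⅐)*66 + 106 = 66/7 + 106 = 808/7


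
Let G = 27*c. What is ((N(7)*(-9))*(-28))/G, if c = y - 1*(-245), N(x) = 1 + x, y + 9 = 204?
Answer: 28/165 ≈ 0.16970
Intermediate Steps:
y = 195 (y = -9 + 204 = 195)
c = 440 (c = 195 - 1*(-245) = 195 + 245 = 440)
G = 11880 (G = 27*440 = 11880)
((N(7)*(-9))*(-28))/G = (((1 + 7)*(-9))*(-28))/11880 = ((8*(-9))*(-28))*(1/11880) = -72*(-28)*(1/11880) = 2016*(1/11880) = 28/165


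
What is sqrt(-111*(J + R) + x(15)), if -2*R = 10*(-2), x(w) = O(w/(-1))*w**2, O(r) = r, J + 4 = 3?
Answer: 27*I*sqrt(6) ≈ 66.136*I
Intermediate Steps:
J = -1 (J = -4 + 3 = -1)
x(w) = -w**3 (x(w) = (w/(-1))*w**2 = (w*(-1))*w**2 = (-w)*w**2 = -w**3)
R = 10 (R = -5*(-2) = -1/2*(-20) = 10)
sqrt(-111*(J + R) + x(15)) = sqrt(-111*(-1 + 10) - 1*15**3) = sqrt(-111*9 - 1*3375) = sqrt(-999 - 3375) = sqrt(-4374) = 27*I*sqrt(6)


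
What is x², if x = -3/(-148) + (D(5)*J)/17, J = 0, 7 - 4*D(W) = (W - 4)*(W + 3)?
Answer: 9/21904 ≈ 0.00041088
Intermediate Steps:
D(W) = 7/4 - (-4 + W)*(3 + W)/4 (D(W) = 7/4 - (W - 4)*(W + 3)/4 = 7/4 - (-4 + W)*(3 + W)/4)
x = 3/148 (x = -3/(-148) + ((19/4 - ¼*5² + (¼)*5)*0)/17 = -3*(-1/148) + ((19/4 - ¼*25 + 5/4)*0)*(1/17) = 3/148 + ((19/4 - 25/4 + 5/4)*0)*(1/17) = 3/148 - ¼*0*(1/17) = 3/148 + 0*(1/17) = 3/148 + 0 = 3/148 ≈ 0.020270)
x² = (3/148)² = 9/21904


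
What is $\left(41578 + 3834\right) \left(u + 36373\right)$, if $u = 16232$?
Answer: $2388898260$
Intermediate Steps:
$\left(41578 + 3834\right) \left(u + 36373\right) = \left(41578 + 3834\right) \left(16232 + 36373\right) = 45412 \cdot 52605 = 2388898260$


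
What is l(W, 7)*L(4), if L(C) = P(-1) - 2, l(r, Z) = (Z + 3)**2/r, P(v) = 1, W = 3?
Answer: -100/3 ≈ -33.333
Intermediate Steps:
l(r, Z) = (3 + Z)**2/r
L(C) = -1 (L(C) = 1 - 2 = -1)
l(W, 7)*L(4) = ((3 + 7)**2/3)*(-1) = ((1/3)*10**2)*(-1) = ((1/3)*100)*(-1) = (100/3)*(-1) = -100/3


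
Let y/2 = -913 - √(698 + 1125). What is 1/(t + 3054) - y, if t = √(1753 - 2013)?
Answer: 8515713215/4663588 + 2*√1823 - I*√65/4663588 ≈ 1911.4 - 1.7288e-6*I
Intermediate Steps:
t = 2*I*√65 (t = √(-260) = 2*I*√65 ≈ 16.125*I)
y = -1826 - 2*√1823 (y = 2*(-913 - √(698 + 1125)) = 2*(-913 - √1823) = -1826 - 2*√1823 ≈ -1911.4)
1/(t + 3054) - y = 1/(2*I*√65 + 3054) - (-1826 - 2*√1823) = 1/(3054 + 2*I*√65) + (1826 + 2*√1823) = 1826 + 1/(3054 + 2*I*√65) + 2*√1823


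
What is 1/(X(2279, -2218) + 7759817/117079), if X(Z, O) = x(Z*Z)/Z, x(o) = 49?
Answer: 266823041/17690359814 ≈ 0.015083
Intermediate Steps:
X(Z, O) = 49/Z
1/(X(2279, -2218) + 7759817/117079) = 1/(49/2279 + 7759817/117079) = 1/(17690359814/266823041) = 266823041/17690359814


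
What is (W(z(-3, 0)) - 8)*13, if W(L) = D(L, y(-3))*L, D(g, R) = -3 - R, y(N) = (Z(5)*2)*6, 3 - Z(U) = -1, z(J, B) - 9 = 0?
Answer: -6071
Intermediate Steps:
z(J, B) = 9 (z(J, B) = 9 + 0 = 9)
Z(U) = 4 (Z(U) = 3 - 1*(-1) = 3 + 1 = 4)
y(N) = 48 (y(N) = (4*2)*6 = 8*6 = 48)
W(L) = -51*L (W(L) = (-3 - 1*48)*L = (-3 - 48)*L = -51*L)
(W(z(-3, 0)) - 8)*13 = (-51*9 - 8)*13 = (-459 - 8)*13 = -467*13 = -6071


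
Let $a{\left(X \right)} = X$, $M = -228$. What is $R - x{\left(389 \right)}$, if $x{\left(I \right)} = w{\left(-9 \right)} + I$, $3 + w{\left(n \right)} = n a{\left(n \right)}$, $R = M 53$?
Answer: $-12551$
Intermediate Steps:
$R = -12084$ ($R = \left(-228\right) 53 = -12084$)
$w{\left(n \right)} = -3 + n^{2}$ ($w{\left(n \right)} = -3 + n n = -3 + n^{2}$)
$x{\left(I \right)} = 78 + I$ ($x{\left(I \right)} = \left(-3 + \left(-9\right)^{2}\right) + I = \left(-3 + 81\right) + I = 78 + I$)
$R - x{\left(389 \right)} = -12084 - \left(78 + 389\right) = -12084 - 467 = -12551$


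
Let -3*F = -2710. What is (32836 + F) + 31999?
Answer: 197215/3 ≈ 65738.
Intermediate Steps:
F = 2710/3 (F = -⅓*(-2710) = 2710/3 ≈ 903.33)
(32836 + F) + 31999 = (32836 + 2710/3) + 31999 = 101218/3 + 31999 = 197215/3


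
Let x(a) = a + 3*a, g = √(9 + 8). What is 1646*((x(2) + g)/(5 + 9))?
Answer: 6584/7 + 823*√17/7 ≈ 1425.3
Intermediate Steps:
g = √17 ≈ 4.1231
x(a) = 4*a
1646*((x(2) + g)/(5 + 9)) = 1646*((4*2 + √17)/(5 + 9)) = 1646*((8 + √17)/14) = 1646*((8 + √17)*(1/14)) = 1646*(4/7 + √17/14) = 6584/7 + 823*√17/7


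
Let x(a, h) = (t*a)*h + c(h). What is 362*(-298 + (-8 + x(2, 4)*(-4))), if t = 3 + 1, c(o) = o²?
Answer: -180276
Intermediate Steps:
t = 4
x(a, h) = h² + 4*a*h (x(a, h) = (4*a)*h + h² = 4*a*h + h² = h² + 4*a*h)
362*(-298 + (-8 + x(2, 4)*(-4))) = 362*(-298 + (-8 + (4*(4 + 4*2))*(-4))) = 362*(-298 + (-8 + (4*(4 + 8))*(-4))) = 362*(-298 + (-8 + (4*12)*(-4))) = 362*(-298 + (-8 + 48*(-4))) = 362*(-298 + (-8 - 192)) = 362*(-298 - 200) = 362*(-498) = -180276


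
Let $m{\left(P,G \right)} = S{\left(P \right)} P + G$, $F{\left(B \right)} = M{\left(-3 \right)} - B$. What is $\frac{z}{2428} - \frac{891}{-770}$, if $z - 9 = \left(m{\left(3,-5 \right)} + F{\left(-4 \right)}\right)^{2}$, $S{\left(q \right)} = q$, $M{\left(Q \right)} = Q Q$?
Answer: $\frac{27191}{21245} \approx 1.2799$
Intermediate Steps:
$M{\left(Q \right)} = Q^{2}$
$F{\left(B \right)} = 9 - B$ ($F{\left(B \right)} = \left(-3\right)^{2} - B = 9 - B$)
$m{\left(P,G \right)} = G + P^{2}$ ($m{\left(P,G \right)} = P P + G = P^{2} + G = G + P^{2}$)
$z = 298$ ($z = 9 + \left(\left(-5 + 3^{2}\right) + \left(9 - -4\right)\right)^{2} = 9 + \left(\left(-5 + 9\right) + \left(9 + 4\right)\right)^{2} = 9 + \left(4 + 13\right)^{2} = 9 + 17^{2} = 9 + 289 = 298$)
$\frac{z}{2428} - \frac{891}{-770} = \frac{298}{2428} - \frac{891}{-770} = 298 \cdot \frac{1}{2428} - - \frac{81}{70} = \frac{149}{1214} + \frac{81}{70} = \frac{27191}{21245}$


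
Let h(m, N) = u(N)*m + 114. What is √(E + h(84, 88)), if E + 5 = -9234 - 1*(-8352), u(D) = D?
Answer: √6619 ≈ 81.357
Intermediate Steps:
E = -887 (E = -5 + (-9234 - 1*(-8352)) = -5 + (-9234 + 8352) = -5 - 882 = -887)
h(m, N) = 114 + N*m (h(m, N) = N*m + 114 = 114 + N*m)
√(E + h(84, 88)) = √(-887 + (114 + 88*84)) = √(-887 + (114 + 7392)) = √(-887 + 7506) = √6619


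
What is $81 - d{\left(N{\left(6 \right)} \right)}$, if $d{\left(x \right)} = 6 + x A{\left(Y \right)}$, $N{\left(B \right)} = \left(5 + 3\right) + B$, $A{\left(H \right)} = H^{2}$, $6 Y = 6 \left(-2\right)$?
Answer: $19$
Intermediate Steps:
$Y = -2$ ($Y = \frac{6 \left(-2\right)}{6} = \frac{1}{6} \left(-12\right) = -2$)
$N{\left(B \right)} = 8 + B$
$d{\left(x \right)} = 6 + 4 x$ ($d{\left(x \right)} = 6 + x \left(-2\right)^{2} = 6 + x 4 = 6 + 4 x$)
$81 - d{\left(N{\left(6 \right)} \right)} = 81 - \left(6 + 4 \left(8 + 6\right)\right) = 81 - \left(6 + 4 \cdot 14\right) = 81 - \left(6 + 56\right) = 81 - 62 = 19$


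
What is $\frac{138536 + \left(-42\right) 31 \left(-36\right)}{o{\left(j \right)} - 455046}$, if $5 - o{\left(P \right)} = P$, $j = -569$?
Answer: $- \frac{23176}{56809} \approx -0.40796$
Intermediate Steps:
$o{\left(P \right)} = 5 - P$
$\frac{138536 + \left(-42\right) 31 \left(-36\right)}{o{\left(j \right)} - 455046} = \frac{138536 + \left(-42\right) 31 \left(-36\right)}{\left(5 - -569\right) - 455046} = \frac{138536 - -46872}{\left(5 + 569\right) - 455046} = \frac{138536 + 46872}{574 - 455046} = \frac{185408}{-454472} = 185408 \left(- \frac{1}{454472}\right) = - \frac{23176}{56809}$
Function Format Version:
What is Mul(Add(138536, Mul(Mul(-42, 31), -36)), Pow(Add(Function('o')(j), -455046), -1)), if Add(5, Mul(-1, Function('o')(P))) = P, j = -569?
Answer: Rational(-23176, 56809) ≈ -0.40796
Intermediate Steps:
Function('o')(P) = Add(5, Mul(-1, P))
Mul(Add(138536, Mul(Mul(-42, 31), -36)), Pow(Add(Function('o')(j), -455046), -1)) = Mul(Add(138536, Mul(Mul(-42, 31), -36)), Pow(Add(Add(5, Mul(-1, -569)), -455046), -1)) = Mul(Add(138536, Mul(-1302, -36)), Pow(Add(Add(5, 569), -455046), -1)) = Mul(Add(138536, 46872), Pow(Add(574, -455046), -1)) = Mul(185408, Pow(-454472, -1)) = Mul(185408, Rational(-1, 454472)) = Rational(-23176, 56809)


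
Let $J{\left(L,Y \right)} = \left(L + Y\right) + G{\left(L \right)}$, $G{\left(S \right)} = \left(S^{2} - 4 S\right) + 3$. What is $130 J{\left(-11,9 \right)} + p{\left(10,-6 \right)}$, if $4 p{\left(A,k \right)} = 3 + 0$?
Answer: $\frac{86323}{4} \approx 21581.0$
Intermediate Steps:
$G{\left(S \right)} = 3 + S^{2} - 4 S$
$p{\left(A,k \right)} = \frac{3}{4}$ ($p{\left(A,k \right)} = \frac{3 + 0}{4} = \frac{1}{4} \cdot 3 = \frac{3}{4}$)
$J{\left(L,Y \right)} = 3 + Y + L^{2} - 3 L$ ($J{\left(L,Y \right)} = \left(L + Y\right) + \left(3 + L^{2} - 4 L\right) = 3 + Y + L^{2} - 3 L$)
$130 J{\left(-11,9 \right)} + p{\left(10,-6 \right)} = 130 \left(3 + 9 + \left(-11\right)^{2} - -33\right) + \frac{3}{4} = 130 \left(3 + 9 + 121 + 33\right) + \frac{3}{4} = 130 \cdot 166 + \frac{3}{4} = 21580 + \frac{3}{4} = \frac{86323}{4}$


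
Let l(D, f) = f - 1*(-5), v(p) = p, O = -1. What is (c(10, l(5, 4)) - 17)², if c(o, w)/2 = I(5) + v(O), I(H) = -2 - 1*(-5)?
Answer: 169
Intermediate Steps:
I(H) = 3 (I(H) = -2 + 5 = 3)
l(D, f) = 5 + f (l(D, f) = f + 5 = 5 + f)
c(o, w) = 4 (c(o, w) = 2*(3 - 1) = 2*2 = 4)
(c(10, l(5, 4)) - 17)² = (4 - 17)² = (-13)² = 169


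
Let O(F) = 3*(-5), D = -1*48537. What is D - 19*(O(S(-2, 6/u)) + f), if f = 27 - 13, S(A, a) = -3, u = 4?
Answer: -48518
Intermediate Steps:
D = -48537
O(F) = -15
f = 14
D - 19*(O(S(-2, 6/u)) + f) = -48537 - 19*(-15 + 14) = -48537 - 19*(-1) = -48537 + 19 = -48518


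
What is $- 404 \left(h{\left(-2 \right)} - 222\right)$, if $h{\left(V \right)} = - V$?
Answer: $88880$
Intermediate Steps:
$- 404 \left(h{\left(-2 \right)} - 222\right) = - 404 \left(\left(-1\right) \left(-2\right) - 222\right) = - 404 \left(2 - 222\right) = \left(-404\right) \left(-220\right) = 88880$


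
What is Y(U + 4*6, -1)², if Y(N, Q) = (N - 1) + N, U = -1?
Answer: 2025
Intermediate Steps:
Y(N, Q) = -1 + 2*N (Y(N, Q) = (-1 + N) + N = -1 + 2*N)
Y(U + 4*6, -1)² = (-1 + 2*(-1 + 4*6))² = (-1 + 2*(-1 + 24))² = (-1 + 2*23)² = (-1 + 46)² = 45² = 2025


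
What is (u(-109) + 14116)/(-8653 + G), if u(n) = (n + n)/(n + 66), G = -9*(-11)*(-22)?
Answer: -607206/465733 ≈ -1.3038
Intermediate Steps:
G = -2178 (G = 99*(-22) = -2178)
u(n) = 2*n/(66 + n) (u(n) = (2*n)/(66 + n) = 2*n/(66 + n))
(u(-109) + 14116)/(-8653 + G) = (2*(-109)/(66 - 109) + 14116)/(-8653 - 2178) = (2*(-109)/(-43) + 14116)/(-10831) = (2*(-109)*(-1/43) + 14116)*(-1/10831) = (218/43 + 14116)*(-1/10831) = (607206/43)*(-1/10831) = -607206/465733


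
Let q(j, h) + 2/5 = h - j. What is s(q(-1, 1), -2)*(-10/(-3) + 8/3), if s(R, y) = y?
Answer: -12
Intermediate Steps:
q(j, h) = -⅖ + h - j (q(j, h) = -⅖ + (h - j) = -⅖ + h - j)
s(q(-1, 1), -2)*(-10/(-3) + 8/3) = -2*(-10/(-3) + 8/3) = -2*(-10*(-⅓) + 8*(⅓)) = -2*(10/3 + 8/3) = -2*6 = -12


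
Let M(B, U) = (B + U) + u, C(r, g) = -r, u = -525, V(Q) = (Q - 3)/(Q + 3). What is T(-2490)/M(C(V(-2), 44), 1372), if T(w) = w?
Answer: -415/142 ≈ -2.9225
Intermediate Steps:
V(Q) = (-3 + Q)/(3 + Q)
M(B, U) = -525 + B + U (M(B, U) = (B + U) - 525 = -525 + B + U)
T(-2490)/M(C(V(-2), 44), 1372) = -2490/(-525 - (-3 - 2)/(3 - 2) + 1372) = -2490/(-525 - (-5)/1 + 1372) = -2490/(-525 - (-5) + 1372) = -2490/(-525 - 1*(-5) + 1372) = -2490/(-525 + 5 + 1372) = -2490/852 = -2490*1/852 = -415/142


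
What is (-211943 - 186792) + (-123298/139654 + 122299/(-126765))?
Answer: -3529466917844183/8851619655 ≈ -3.9874e+5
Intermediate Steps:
(-211943 - 186792) + (-123298/139654 + 122299/(-126765)) = -398735 + (-123298*1/139654 + 122299*(-1/126765)) = -398735 + (-61649/69827 - 122299/126765) = -398735 - 16354707758/8851619655 = -3529466917844183/8851619655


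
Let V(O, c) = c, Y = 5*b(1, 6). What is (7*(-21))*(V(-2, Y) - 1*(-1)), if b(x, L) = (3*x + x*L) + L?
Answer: -11172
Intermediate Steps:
b(x, L) = L + 3*x + L*x (b(x, L) = (3*x + L*x) + L = L + 3*x + L*x)
Y = 75 (Y = 5*(6 + 3*1 + 6*1) = 5*(6 + 3 + 6) = 5*15 = 75)
(7*(-21))*(V(-2, Y) - 1*(-1)) = (7*(-21))*(75 - 1*(-1)) = -147*(75 + 1) = -147*76 = -11172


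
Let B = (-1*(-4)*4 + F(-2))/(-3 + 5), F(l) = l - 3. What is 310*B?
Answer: 1705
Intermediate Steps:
F(l) = -3 + l
B = 11/2 (B = (-1*(-4)*4 + (-3 - 2))/(-3 + 5) = (4*4 - 5)/2 = (16 - 5)*(1/2) = 11*(1/2) = 11/2 ≈ 5.5000)
310*B = 310*(11/2) = 1705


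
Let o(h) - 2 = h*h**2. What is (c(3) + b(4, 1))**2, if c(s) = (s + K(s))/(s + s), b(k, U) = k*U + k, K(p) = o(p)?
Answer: 1600/9 ≈ 177.78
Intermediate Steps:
o(h) = 2 + h**3 (o(h) = 2 + h*h**2 = 2 + h**3)
K(p) = 2 + p**3
b(k, U) = k + U*k (b(k, U) = U*k + k = k + U*k)
c(s) = (2 + s + s**3)/(2*s) (c(s) = (s + (2 + s**3))/(s + s) = (2 + s + s**3)/((2*s)) = (2 + s + s**3)*(1/(2*s)) = (2 + s + s**3)/(2*s))
(c(3) + b(4, 1))**2 = ((1/2)*(2 + 3 + 3**3)/3 + 4*(1 + 1))**2 = ((1/2)*(1/3)*(2 + 3 + 27) + 4*2)**2 = ((1/2)*(1/3)*32 + 8)**2 = (16/3 + 8)**2 = (40/3)**2 = 1600/9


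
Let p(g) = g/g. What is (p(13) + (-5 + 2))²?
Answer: 4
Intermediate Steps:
p(g) = 1
(p(13) + (-5 + 2))² = (1 + (-5 + 2))² = (1 - 3)² = (-2)² = 4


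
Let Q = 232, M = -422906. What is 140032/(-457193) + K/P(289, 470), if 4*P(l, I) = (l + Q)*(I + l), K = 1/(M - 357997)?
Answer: -3931073798568556/12834633677394771 ≈ -0.30629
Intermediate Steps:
K = -1/780903 (K = 1/(-422906 - 357997) = 1/(-780903) = -1/780903 ≈ -1.2806e-6)
P(l, I) = (232 + l)*(I + l)/4 (P(l, I) = ((l + 232)*(I + l))/4 = ((232 + l)*(I + l))/4 = (232 + l)*(I + l)/4)
140032/(-457193) + K/P(289, 470) = 140032/(-457193) - 1/(780903*(58*470 + 58*289 + (1/4)*289**2 + (1/4)*470*289)) = 140032*(-1/457193) - 1/(780903*(27260 + 16762 + (1/4)*83521 + 67915/2)) = -140032/457193 - 1/(780903*(27260 + 16762 + 83521/4 + 67915/2)) = -140032/457193 - 1/(780903*395439/4) = -140032/457193 - 1/780903*4/395439 = -140032/457193 - 4/308799501417 = -3931073798568556/12834633677394771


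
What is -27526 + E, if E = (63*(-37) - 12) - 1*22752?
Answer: -52621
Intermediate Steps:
E = -25095 (E = (-2331 - 12) - 22752 = -2343 - 22752 = -25095)
-27526 + E = -27526 - 25095 = -52621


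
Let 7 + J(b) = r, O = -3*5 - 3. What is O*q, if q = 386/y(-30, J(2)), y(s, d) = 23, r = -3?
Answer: -6948/23 ≈ -302.09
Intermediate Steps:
O = -18 (O = -15 - 3 = -18)
J(b) = -10 (J(b) = -7 - 3 = -10)
q = 386/23 ≈ 16.783
O*q = -18*386/23 = -6948/23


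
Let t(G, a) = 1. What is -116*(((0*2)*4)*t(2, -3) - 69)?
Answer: 8004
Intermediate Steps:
-116*(((0*2)*4)*t(2, -3) - 69) = -116*(((0*2)*4)*1 - 69) = -116*((0*4)*1 - 69) = -116*(0*1 - 69) = -116*(0 - 69) = -116*(-69) = 8004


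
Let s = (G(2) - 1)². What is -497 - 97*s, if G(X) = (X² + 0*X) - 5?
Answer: -885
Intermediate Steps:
G(X) = -5 + X² (G(X) = (X² + 0) - 5 = X² - 5 = -5 + X²)
s = 4 (s = ((-5 + 2²) - 1)² = ((-5 + 4) - 1)² = (-1 - 1)² = (-2)² = 4)
-497 - 97*s = -497 - 97*4 = -497 - 388 = -885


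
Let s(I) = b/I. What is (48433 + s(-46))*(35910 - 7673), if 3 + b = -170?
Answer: 62914605567/46 ≈ 1.3677e+9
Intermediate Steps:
b = -173 (b = -3 - 170 = -173)
s(I) = -173/I
(48433 + s(-46))*(35910 - 7673) = (48433 - 173/(-46))*(35910 - 7673) = (48433 - 173*(-1/46))*28237 = (48433 + 173/46)*28237 = (2228091/46)*28237 = 62914605567/46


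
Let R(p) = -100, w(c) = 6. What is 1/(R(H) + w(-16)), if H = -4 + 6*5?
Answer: -1/94 ≈ -0.010638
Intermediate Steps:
H = 26 (H = -4 + 30 = 26)
1/(R(H) + w(-16)) = 1/(-100 + 6) = 1/(-94) = -1/94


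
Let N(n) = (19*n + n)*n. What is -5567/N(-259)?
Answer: -5567/1341620 ≈ -0.0041495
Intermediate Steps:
N(n) = 20*n² (N(n) = (20*n)*n = 20*n²)
-5567/N(-259) = -5567/(20*(-259)²) = -5567/(20*67081) = -5567/1341620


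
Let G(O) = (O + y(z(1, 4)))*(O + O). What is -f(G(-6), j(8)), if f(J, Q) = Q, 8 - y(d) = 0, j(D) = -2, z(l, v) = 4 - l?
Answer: 2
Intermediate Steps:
y(d) = 8 (y(d) = 8 - 1*0 = 8 + 0 = 8)
G(O) = 2*O*(8 + O) (G(O) = (O + 8)*(O + O) = (8 + O)*(2*O) = 2*O*(8 + O))
-f(G(-6), j(8)) = -1*(-2) = 2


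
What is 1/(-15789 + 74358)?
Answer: 1/58569 ≈ 1.7074e-5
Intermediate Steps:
1/(-15789 + 74358) = 1/58569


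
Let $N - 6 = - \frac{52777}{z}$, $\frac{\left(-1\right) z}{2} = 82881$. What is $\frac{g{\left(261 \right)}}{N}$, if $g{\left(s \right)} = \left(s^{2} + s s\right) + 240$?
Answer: $\frac{22623529284}{1047349} \approx 21601.0$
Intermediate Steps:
$z = -165762$ ($z = \left(-2\right) 82881 = -165762$)
$N = \frac{1047349}{165762}$ ($N = 6 - \frac{52777}{-165762} = 6 - - \frac{52777}{165762} = 6 + \frac{52777}{165762} = \frac{1047349}{165762} \approx 6.3184$)
$g{\left(s \right)} = 240 + 2 s^{2}$ ($g{\left(s \right)} = \left(s^{2} + s^{2}\right) + 240 = 2 s^{2} + 240 = 240 + 2 s^{2}$)
$\frac{g{\left(261 \right)}}{N} = \frac{240 + 2 \cdot 261^{2}}{\frac{1047349}{165762}} = \left(240 + 2 \cdot 68121\right) \frac{165762}{1047349} = \left(240 + 136242\right) \frac{165762}{1047349} = 136482 \cdot \frac{165762}{1047349} = \frac{22623529284}{1047349}$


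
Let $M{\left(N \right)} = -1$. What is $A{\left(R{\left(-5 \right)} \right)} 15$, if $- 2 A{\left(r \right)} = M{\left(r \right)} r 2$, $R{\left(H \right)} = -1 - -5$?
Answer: $60$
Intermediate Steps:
$R{\left(H \right)} = 4$ ($R{\left(H \right)} = -1 + 5 = 4$)
$A{\left(r \right)} = r$ ($A{\left(r \right)} = - \frac{- r 2}{2} = - \frac{\left(-2\right) r}{2} = r$)
$A{\left(R{\left(-5 \right)} \right)} 15 = 4 \cdot 15 = 60$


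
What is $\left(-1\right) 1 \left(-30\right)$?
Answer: $30$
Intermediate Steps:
$\left(-1\right) 1 \left(-30\right) = \left(-1\right) \left(-30\right) = 30$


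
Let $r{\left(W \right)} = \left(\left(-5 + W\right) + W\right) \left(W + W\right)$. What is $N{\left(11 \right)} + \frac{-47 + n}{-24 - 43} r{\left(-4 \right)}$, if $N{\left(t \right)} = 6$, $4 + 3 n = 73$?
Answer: $\frac{2898}{67} \approx 43.254$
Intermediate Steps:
$n = 23$ ($n = - \frac{4}{3} + \frac{1}{3} \cdot 73 = - \frac{4}{3} + \frac{73}{3} = 23$)
$r{\left(W \right)} = 2 W \left(-5 + 2 W\right)$ ($r{\left(W \right)} = \left(-5 + 2 W\right) 2 W = 2 W \left(-5 + 2 W\right)$)
$N{\left(11 \right)} + \frac{-47 + n}{-24 - 43} r{\left(-4 \right)} = 6 + \frac{-47 + 23}{-24 - 43} \cdot 2 \left(-4\right) \left(-5 + 2 \left(-4\right)\right) = 6 + - \frac{24}{-67} \cdot 2 \left(-4\right) \left(-5 - 8\right) = 6 + \left(-24\right) \left(- \frac{1}{67}\right) 2 \left(-4\right) \left(-13\right) = 6 + \frac{24}{67} \cdot 104 = 6 + \frac{2496}{67} = \frac{2898}{67}$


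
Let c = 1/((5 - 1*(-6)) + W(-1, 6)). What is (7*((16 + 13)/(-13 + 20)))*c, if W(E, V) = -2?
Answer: 29/9 ≈ 3.2222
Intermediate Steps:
c = ⅑ (c = 1/((5 - 1*(-6)) - 2) = 1/((5 + 6) - 2) = 1/(11 - 2) = 1/9 = ⅑ ≈ 0.11111)
(7*((16 + 13)/(-13 + 20)))*c = (7*((16 + 13)/(-13 + 20)))*(⅑) = (7*(29/7))*(⅑) = 29*(⅑) = 29/9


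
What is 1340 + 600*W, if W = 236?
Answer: 142940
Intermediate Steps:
1340 + 600*W = 1340 + 600*236 = 1340 + 141600 = 142940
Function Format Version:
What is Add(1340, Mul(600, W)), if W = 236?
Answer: 142940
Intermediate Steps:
Add(1340, Mul(600, W)) = Add(1340, Mul(600, 236)) = Add(1340, 141600) = 142940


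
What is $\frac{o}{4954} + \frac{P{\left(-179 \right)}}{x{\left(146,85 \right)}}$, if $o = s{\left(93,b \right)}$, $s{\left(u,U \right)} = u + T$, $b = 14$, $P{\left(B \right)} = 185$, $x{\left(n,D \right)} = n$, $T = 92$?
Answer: $\frac{235875}{180821} \approx 1.3045$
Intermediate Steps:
$s{\left(u,U \right)} = 92 + u$ ($s{\left(u,U \right)} = u + 92 = 92 + u$)
$o = 185$ ($o = 92 + 93 = 185$)
$\frac{o}{4954} + \frac{P{\left(-179 \right)}}{x{\left(146,85 \right)}} = \frac{185}{4954} + \frac{185}{146} = \frac{235875}{180821}$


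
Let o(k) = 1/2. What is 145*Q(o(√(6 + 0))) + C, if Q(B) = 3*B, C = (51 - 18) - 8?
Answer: 485/2 ≈ 242.50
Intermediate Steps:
C = 25 (C = 33 - 8 = 25)
o(k) = ½
145*Q(o(√(6 + 0))) + C = 145*(3*(½)) + 25 = 145*(3/2) + 25 = 435/2 + 25 = 485/2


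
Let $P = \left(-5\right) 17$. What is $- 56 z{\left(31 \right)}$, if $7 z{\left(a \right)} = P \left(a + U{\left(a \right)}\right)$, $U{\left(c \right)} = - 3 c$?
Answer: $-42160$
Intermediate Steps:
$P = -85$
$z{\left(a \right)} = \frac{170 a}{7}$ ($z{\left(a \right)} = \frac{\left(-85\right) \left(a - 3 a\right)}{7} = \frac{\left(-85\right) \left(- 2 a\right)}{7} = \frac{170 a}{7}$)
$- 56 z{\left(31 \right)} = - 56 \cdot \frac{170}{7} \cdot 31 = \left(-56\right) \frac{5270}{7} = -42160$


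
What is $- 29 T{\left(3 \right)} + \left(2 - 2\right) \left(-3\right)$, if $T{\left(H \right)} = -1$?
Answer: $29$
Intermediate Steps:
$- 29 T{\left(3 \right)} + \left(2 - 2\right) \left(-3\right) = \left(-29\right) \left(-1\right) + \left(2 - 2\right) \left(-3\right) = 29 + 0 \left(-3\right) = 29 + 0 = 29$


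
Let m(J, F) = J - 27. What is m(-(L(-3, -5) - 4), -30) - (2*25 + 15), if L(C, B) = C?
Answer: -85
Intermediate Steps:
m(J, F) = -27 + J
m(-(L(-3, -5) - 4), -30) - (2*25 + 15) = (-27 - (-3 - 4)) - (2*25 + 15) = (-27 - 1*(-7)) - (50 + 15) = (-27 + 7) - 1*65 = -20 - 65 = -85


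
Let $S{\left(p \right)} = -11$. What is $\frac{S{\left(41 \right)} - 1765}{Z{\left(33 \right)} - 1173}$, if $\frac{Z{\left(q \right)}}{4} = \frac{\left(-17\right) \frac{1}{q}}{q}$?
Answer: $\frac{1934064}{1277465} \approx 1.514$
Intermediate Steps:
$Z{\left(q \right)} = - \frac{68}{q^{2}}$ ($Z{\left(q \right)} = 4 \frac{\left(-17\right) \frac{1}{q}}{q} = 4 \left(- \frac{17}{q^{2}}\right) = - \frac{68}{q^{2}}$)
$\frac{S{\left(41 \right)} - 1765}{Z{\left(33 \right)} - 1173} = \frac{-11 - 1765}{- \frac{68}{1089} - 1173} = - \frac{1776}{\left(-68\right) \frac{1}{1089} - 1173} = - \frac{1776}{- \frac{68}{1089} - 1173} = - \frac{1776}{- \frac{1277465}{1089}} = \left(-1776\right) \left(- \frac{1089}{1277465}\right) = \frac{1934064}{1277465}$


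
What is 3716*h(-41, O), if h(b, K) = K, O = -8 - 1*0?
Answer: -29728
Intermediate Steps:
O = -8 (O = -8 + 0 = -8)
3716*h(-41, O) = 3716*(-8) = -29728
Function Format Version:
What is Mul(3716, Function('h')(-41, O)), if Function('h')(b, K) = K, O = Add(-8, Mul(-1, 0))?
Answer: -29728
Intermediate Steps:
O = -8 (O = Add(-8, 0) = -8)
Mul(3716, Function('h')(-41, O)) = Mul(3716, -8) = -29728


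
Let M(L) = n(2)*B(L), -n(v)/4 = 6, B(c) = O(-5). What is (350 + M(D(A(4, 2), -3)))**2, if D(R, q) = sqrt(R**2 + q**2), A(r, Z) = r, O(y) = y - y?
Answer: 122500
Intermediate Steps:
O(y) = 0
B(c) = 0
n(v) = -24 (n(v) = -4*6 = -24)
M(L) = 0 (M(L) = -24*0 = 0)
(350 + M(D(A(4, 2), -3)))**2 = (350 + 0)**2 = 350**2 = 122500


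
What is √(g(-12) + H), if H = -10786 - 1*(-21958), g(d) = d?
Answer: 6*√310 ≈ 105.64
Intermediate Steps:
H = 11172 (H = -10786 + 21958 = 11172)
√(g(-12) + H) = √(-12 + 11172) = √11160 = 6*√310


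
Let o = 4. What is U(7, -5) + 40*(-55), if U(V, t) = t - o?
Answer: -2209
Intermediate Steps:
U(V, t) = -4 + t (U(V, t) = t - 1*4 = t - 4 = -4 + t)
U(7, -5) + 40*(-55) = (-4 - 5) + 40*(-55) = -9 - 2200 = -2209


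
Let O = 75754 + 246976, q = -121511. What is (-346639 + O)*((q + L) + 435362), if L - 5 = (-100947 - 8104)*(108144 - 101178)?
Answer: 18154950317690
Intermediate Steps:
O = 322730
L = -759649261 (L = 5 + (-100947 - 8104)*(108144 - 101178) = 5 - 109051*6966 = 5 - 759649266 = -759649261)
(-346639 + O)*((q + L) + 435362) = (-346639 + 322730)*((-121511 - 759649261) + 435362) = -23909*(-759770772 + 435362) = -23909*(-759335410) = 18154950317690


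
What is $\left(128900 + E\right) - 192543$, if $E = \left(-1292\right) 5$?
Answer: $-70103$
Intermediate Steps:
$E = -6460$
$\left(128900 + E\right) - 192543 = \left(128900 - 6460\right) - 192543 = 122440 - 192543 = -70103$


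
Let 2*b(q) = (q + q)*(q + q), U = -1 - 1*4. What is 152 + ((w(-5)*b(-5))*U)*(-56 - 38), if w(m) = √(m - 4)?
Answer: 152 + 70500*I ≈ 152.0 + 70500.0*I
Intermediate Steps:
w(m) = √(-4 + m)
U = -5 (U = -1 - 4 = -5)
b(q) = 2*q² (b(q) = ((q + q)*(q + q))/2 = ((2*q)*(2*q))/2 = (4*q²)/2 = 2*q²)
152 + ((w(-5)*b(-5))*U)*(-56 - 38) = 152 + ((√(-4 - 5)*(2*(-5)²))*(-5))*(-56 - 38) = 152 + ((√(-9)*(2*25))*(-5))*(-94) = 152 + (((3*I)*50)*(-5))*(-94) = 152 + ((150*I)*(-5))*(-94) = 152 - 750*I*(-94) = 152 + 70500*I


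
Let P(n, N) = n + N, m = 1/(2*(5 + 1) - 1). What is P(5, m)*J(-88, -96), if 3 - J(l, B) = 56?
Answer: -2968/11 ≈ -269.82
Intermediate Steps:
J(l, B) = -53 (J(l, B) = 3 - 1*56 = 3 - 56 = -53)
m = 1/11 (m = 1/(2*6 - 1) = 1/(12 - 1) = 1/11 ≈ 0.090909)
P(n, N) = N + n
P(5, m)*J(-88, -96) = (1/11 + 5)*(-53) = (56/11)*(-53) = -2968/11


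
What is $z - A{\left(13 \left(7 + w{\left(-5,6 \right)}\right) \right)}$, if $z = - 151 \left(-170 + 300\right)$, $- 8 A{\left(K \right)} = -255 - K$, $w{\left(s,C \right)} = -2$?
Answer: $-19670$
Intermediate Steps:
$A{\left(K \right)} = \frac{255}{8} + \frac{K}{8}$ ($A{\left(K \right)} = - \frac{-255 - K}{8} = \frac{255}{8} + \frac{K}{8}$)
$z = -19630$ ($z = \left(-151\right) 130 = -19630$)
$z - A{\left(13 \left(7 + w{\left(-5,6 \right)}\right) \right)} = -19630 - \left(\frac{255}{8} + \frac{13 \left(7 - 2\right)}{8}\right) = -19630 - \left(\frac{255}{8} + \frac{13 \cdot 5}{8}\right) = -19630 - \left(\frac{255}{8} + \frac{1}{8} \cdot 65\right) = -19630 - \left(\frac{255}{8} + \frac{65}{8}\right) = -19630 - 40 = -19670$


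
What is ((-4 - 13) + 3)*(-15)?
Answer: 210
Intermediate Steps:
((-4 - 13) + 3)*(-15) = (-17 + 3)*(-15) = -14*(-15) = 210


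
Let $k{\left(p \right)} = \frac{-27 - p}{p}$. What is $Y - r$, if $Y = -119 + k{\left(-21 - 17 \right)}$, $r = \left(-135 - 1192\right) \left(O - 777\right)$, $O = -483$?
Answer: $- \frac{63541293}{38} \approx -1.6721 \cdot 10^{6}$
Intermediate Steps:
$k{\left(p \right)} = \frac{-27 - p}{p}$
$r = 1672020$ ($r = \left(-135 - 1192\right) \left(-483 - 777\right) = \left(-1327\right) \left(-1260\right) = 1672020$)
$Y = - \frac{4533}{38}$ ($Y = -119 + \frac{-27 - \left(-21 - 17\right)}{-21 - 17} = -119 + \frac{-27 - -38}{-38} = -119 - \frac{-27 + 38}{38} = -119 - \frac{11}{38} = - \frac{4533}{38} \approx -119.29$)
$Y - r = - \frac{4533}{38} - 1672020 = - \frac{63541293}{38}$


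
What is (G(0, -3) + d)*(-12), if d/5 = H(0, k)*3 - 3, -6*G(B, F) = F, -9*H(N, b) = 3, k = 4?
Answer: 234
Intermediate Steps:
H(N, b) = -⅓ (H(N, b) = -⅑*3 = -⅓)
G(B, F) = -F/6
d = -20 (d = 5*(-⅓*3 - 3) = 5*(-1 - 3) = 5*(-4) = -20)
(G(0, -3) + d)*(-12) = (-⅙*(-3) - 20)*(-12) = (½ - 20)*(-12) = -39/2*(-12) = 234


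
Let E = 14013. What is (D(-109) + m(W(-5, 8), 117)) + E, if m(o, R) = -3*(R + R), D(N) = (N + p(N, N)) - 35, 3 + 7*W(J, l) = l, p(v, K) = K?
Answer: 13058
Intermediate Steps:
W(J, l) = -3/7 + l/7
D(N) = -35 + 2*N (D(N) = (N + N) - 35 = 2*N - 35 = -35 + 2*N)
m(o, R) = -6*R
(D(-109) + m(W(-5, 8), 117)) + E = ((-35 + 2*(-109)) - 6*117) + 14013 = ((-35 - 218) - 702) + 14013 = (-253 - 702) + 14013 = -955 + 14013 = 13058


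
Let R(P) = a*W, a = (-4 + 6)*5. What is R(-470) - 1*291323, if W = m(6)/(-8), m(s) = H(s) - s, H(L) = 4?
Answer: -582641/2 ≈ -2.9132e+5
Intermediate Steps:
m(s) = 4 - s
a = 10 (a = 2*5 = 10)
W = ¼ (W = (4 - 1*6)/(-8) = (4 - 6)*(-⅛) = -2*(-⅛) = ¼ ≈ 0.25000)
R(P) = 5/2 (R(P) = 10*(¼) = 5/2)
R(-470) - 1*291323 = 5/2 - 1*291323 = 5/2 - 291323 = -582641/2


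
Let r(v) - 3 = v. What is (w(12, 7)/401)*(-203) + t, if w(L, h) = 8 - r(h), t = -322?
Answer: -128716/401 ≈ -320.99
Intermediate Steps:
r(v) = 3 + v
w(L, h) = 5 - h (w(L, h) = 8 - (3 + h) = 8 + (-3 - h) = 5 - h)
(w(12, 7)/401)*(-203) + t = ((5 - 1*7)/401)*(-203) - 322 = ((5 - 7)*(1/401))*(-203) - 322 = -2*1/401*(-203) - 322 = -2/401*(-203) - 322 = 406/401 - 322 = -128716/401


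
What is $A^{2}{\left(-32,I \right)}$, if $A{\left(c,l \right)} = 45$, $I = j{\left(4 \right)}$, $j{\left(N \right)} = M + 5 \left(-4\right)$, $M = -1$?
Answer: $2025$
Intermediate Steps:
$j{\left(N \right)} = -21$ ($j{\left(N \right)} = -1 + 5 \left(-4\right) = -1 - 20 = -21$)
$I = -21$
$A^{2}{\left(-32,I \right)} = 45^{2} = 2025$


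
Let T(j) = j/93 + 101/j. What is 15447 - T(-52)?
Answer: 74713789/4836 ≈ 15450.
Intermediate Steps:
T(j) = 101/j + j/93 (T(j) = j*(1/93) + 101/j = j/93 + 101/j = 101/j + j/93)
15447 - T(-52) = 15447 - (101/(-52) + (1/93)*(-52)) = 15447 - (101*(-1/52) - 52/93) = 15447 - (-101/52 - 52/93) = 15447 - 1*(-12097/4836) = 15447 + 12097/4836 = 74713789/4836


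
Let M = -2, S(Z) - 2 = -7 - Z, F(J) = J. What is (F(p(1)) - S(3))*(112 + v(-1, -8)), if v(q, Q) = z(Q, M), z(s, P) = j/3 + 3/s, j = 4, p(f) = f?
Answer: 8133/8 ≈ 1016.6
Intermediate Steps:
S(Z) = -5 - Z (S(Z) = 2 + (-7 - Z) = -5 - Z)
z(s, P) = 4/3 + 3/s
v(q, Q) = 4/3 + 3/Q
(F(p(1)) - S(3))*(112 + v(-1, -8)) = (1 - (-5 - 1*3))*(112 + (4/3 + 3/(-8))) = (1 - (-5 - 3))*(112 + (4/3 + 3*(-⅛))) = (1 - 1*(-8))*(112 + (4/3 - 3/8)) = (1 + 8)*(112 + 23/24) = 9*(2711/24) = 8133/8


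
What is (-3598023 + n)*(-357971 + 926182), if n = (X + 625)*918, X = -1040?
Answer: -2260907591523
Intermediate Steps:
n = -380970 (n = (-1040 + 625)*918 = -415*918 = -380970)
(-3598023 + n)*(-357971 + 926182) = (-3598023 - 380970)*(-357971 + 926182) = -3978993*568211 = -2260907591523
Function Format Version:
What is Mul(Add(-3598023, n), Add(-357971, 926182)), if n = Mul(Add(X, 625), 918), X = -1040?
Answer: -2260907591523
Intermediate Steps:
n = -380970 (n = Mul(Add(-1040, 625), 918) = Mul(-415, 918) = -380970)
Mul(Add(-3598023, n), Add(-357971, 926182)) = Mul(Add(-3598023, -380970), Add(-357971, 926182)) = Mul(-3978993, 568211) = -2260907591523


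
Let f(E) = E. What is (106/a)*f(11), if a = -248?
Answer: -583/124 ≈ -4.7016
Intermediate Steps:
(106/a)*f(11) = (106/(-248))*11 = (106*(-1/248))*11 = -53/124*11 = -583/124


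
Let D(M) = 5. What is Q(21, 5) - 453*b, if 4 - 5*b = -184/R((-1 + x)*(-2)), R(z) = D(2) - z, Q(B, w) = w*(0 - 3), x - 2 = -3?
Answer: -85239/5 ≈ -17048.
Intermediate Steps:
x = -1 (x = 2 - 3 = -1)
Q(B, w) = -3*w (Q(B, w) = w*(-3) = -3*w)
R(z) = 5 - z
b = 188/5 (b = 4/5 - (-184)/(5*(5 - (-1 - 1)*(-2))) = 4/5 - (-184)/(5*(5 - (-2)*(-2))) = 4/5 - (-184)/(5*(5 - 1*4)) = 4/5 - (-184)/(5*(5 - 4)) = 4/5 - (-184)/(5*1) = 4/5 - (-184)/5 = 4/5 - 1/5*(-184) = 4/5 + 184/5 = 188/5 ≈ 37.600)
Q(21, 5) - 453*b = -3*5 - 453*188/5 = -15 - 85164/5 = -85239/5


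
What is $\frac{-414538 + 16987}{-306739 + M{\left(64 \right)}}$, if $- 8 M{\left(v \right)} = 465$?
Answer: $\frac{3180408}{2454377} \approx 1.2958$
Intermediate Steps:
$M{\left(v \right)} = - \frac{465}{8}$ ($M{\left(v \right)} = \left(- \frac{1}{8}\right) 465 = - \frac{465}{8}$)
$\frac{-414538 + 16987}{-306739 + M{\left(64 \right)}} = \frac{-414538 + 16987}{-306739 - \frac{465}{8}} = - \frac{397551}{- \frac{2454377}{8}} = \left(-397551\right) \left(- \frac{8}{2454377}\right) = \frac{3180408}{2454377}$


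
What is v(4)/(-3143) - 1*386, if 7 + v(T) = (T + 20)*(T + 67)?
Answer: -1214895/3143 ≈ -386.54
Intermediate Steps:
v(T) = -7 + (20 + T)*(67 + T) (v(T) = -7 + (T + 20)*(T + 67) = -7 + (20 + T)*(67 + T))
v(4)/(-3143) - 1*386 = (1333 + 4**2 + 87*4)/(-3143) - 1*386 = (1333 + 16 + 348)*(-1/3143) - 386 = 1697*(-1/3143) - 386 = -1697/3143 - 386 = -1214895/3143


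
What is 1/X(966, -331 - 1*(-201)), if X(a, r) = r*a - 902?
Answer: -1/126482 ≈ -7.9063e-6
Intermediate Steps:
X(a, r) = -902 + a*r (X(a, r) = a*r - 902 = -902 + a*r)
1/X(966, -331 - 1*(-201)) = 1/(-902 + 966*(-331 - 1*(-201))) = 1/(-902 + 966*(-331 + 201)) = 1/(-902 + 966*(-130)) = 1/(-902 - 125580) = 1/(-126482) = -1/126482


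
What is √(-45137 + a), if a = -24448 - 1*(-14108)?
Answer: I*√55477 ≈ 235.54*I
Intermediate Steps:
a = -10340 (a = -24448 + 14108 = -10340)
√(-45137 + a) = √(-45137 - 10340) = √(-55477) = I*√55477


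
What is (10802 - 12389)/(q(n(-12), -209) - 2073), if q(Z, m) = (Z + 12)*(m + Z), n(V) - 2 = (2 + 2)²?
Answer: 529/2601 ≈ 0.20338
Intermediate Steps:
n(V) = 18 (n(V) = 2 + (2 + 2)² = 2 + 4² = 2 + 16 = 18)
q(Z, m) = (12 + Z)*(Z + m)
(10802 - 12389)/(q(n(-12), -209) - 2073) = (10802 - 12389)/((18² + 12*18 + 12*(-209) + 18*(-209)) - 2073) = -1587/((324 + 216 - 2508 - 3762) - 2073) = -1587/(-5730 - 2073) = -1587/(-7803) = -1587*(-1/7803) = 529/2601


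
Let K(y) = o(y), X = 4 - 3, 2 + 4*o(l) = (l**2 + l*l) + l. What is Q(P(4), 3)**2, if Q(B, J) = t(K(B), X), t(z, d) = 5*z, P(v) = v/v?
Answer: 25/16 ≈ 1.5625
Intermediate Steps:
o(l) = -1/2 + l**2/2 + l/4 (o(l) = -1/2 + ((l**2 + l*l) + l)/4 = -1/2 + ((l**2 + l**2) + l)/4 = -1/2 + (2*l**2 + l)/4 = -1/2 + (l + 2*l**2)/4 = -1/2 + (l**2/2 + l/4) = -1/2 + l**2/2 + l/4)
X = 1
P(v) = 1
K(y) = -1/2 + y**2/2 + y/4
Q(B, J) = -5/2 + 5*B**2/2 + 5*B/4 (Q(B, J) = 5*(-1/2 + B**2/2 + B/4) = -5/2 + 5*B**2/2 + 5*B/4)
Q(P(4), 3)**2 = (-5/2 + (5/2)*1**2 + (5/4)*1)**2 = (-5/2 + (5/2)*1 + 5/4)**2 = (-5/2 + 5/2 + 5/4)**2 = (5/4)**2 = 25/16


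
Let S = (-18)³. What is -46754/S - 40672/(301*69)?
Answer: 122305787/20187468 ≈ 6.0585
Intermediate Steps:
S = -5832
-46754/S - 40672/(301*69) = -46754/(-5832) - 40672/(301*69) = -46754*(-1/5832) - 40672/20769 = 23377/2916 - 40672*1/20769 = 23377/2916 - 40672/20769 = 122305787/20187468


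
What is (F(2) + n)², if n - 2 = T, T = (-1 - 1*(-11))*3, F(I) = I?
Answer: 1156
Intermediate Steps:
T = 30 (T = (-1 + 11)*3 = 10*3 = 30)
n = 32 (n = 2 + 30 = 32)
(F(2) + n)² = (2 + 32)² = 34² = 1156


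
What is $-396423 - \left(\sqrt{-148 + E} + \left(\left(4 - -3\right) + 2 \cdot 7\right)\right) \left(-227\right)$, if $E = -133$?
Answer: $-391656 + 227 i \sqrt{281} \approx -3.9166 \cdot 10^{5} + 3805.2 i$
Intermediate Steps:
$-396423 - \left(\sqrt{-148 + E} + \left(\left(4 - -3\right) + 2 \cdot 7\right)\right) \left(-227\right) = -396423 - \left(\sqrt{-148 - 133} + \left(\left(4 - -3\right) + 2 \cdot 7\right)\right) \left(-227\right) = -396423 - \left(\sqrt{-281} + \left(\left(4 + 3\right) + 14\right)\right) \left(-227\right) = -396423 - \left(i \sqrt{281} + \left(7 + 14\right)\right) \left(-227\right) = -396423 - \left(i \sqrt{281} + 21\right) \left(-227\right) = -396423 - \left(21 + i \sqrt{281}\right) \left(-227\right) = -396423 - \left(-4767 - 227 i \sqrt{281}\right) = -396423 + \left(4767 + 227 i \sqrt{281}\right) = -391656 + 227 i \sqrt{281}$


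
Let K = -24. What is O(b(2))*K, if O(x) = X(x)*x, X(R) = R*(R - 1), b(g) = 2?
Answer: -96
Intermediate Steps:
X(R) = R*(-1 + R)
O(x) = x²*(-1 + x) (O(x) = (x*(-1 + x))*x = x²*(-1 + x))
O(b(2))*K = (2²*(-1 + 2))*(-24) = (4*1)*(-24) = 4*(-24) = -96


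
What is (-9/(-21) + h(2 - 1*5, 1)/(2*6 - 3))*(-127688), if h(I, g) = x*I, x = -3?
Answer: -1276880/7 ≈ -1.8241e+5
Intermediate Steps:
h(I, g) = -3*I
(-9/(-21) + h(2 - 1*5, 1)/(2*6 - 3))*(-127688) = (-9/(-21) + (-3*(2 - 1*5))/(2*6 - 3))*(-127688) = (-9*(-1/21) + (-3*(2 - 5))/(12 - 3))*(-127688) = (3/7 - 3*(-3)/9)*(-127688) = (3/7 + 9*(⅑))*(-127688) = (3/7 + 1)*(-127688) = (10/7)*(-127688) = -1276880/7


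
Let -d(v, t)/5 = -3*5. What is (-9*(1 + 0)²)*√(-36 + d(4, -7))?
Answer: -9*√39 ≈ -56.205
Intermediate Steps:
d(v, t) = 75 (d(v, t) = -(-15)*5 = -5*(-15) = 75)
(-9*(1 + 0)²)*√(-36 + d(4, -7)) = (-9*(1 + 0)²)*√(-36 + 75) = (-9*1²)*√39 = (-9*1)*√39 = -9*√39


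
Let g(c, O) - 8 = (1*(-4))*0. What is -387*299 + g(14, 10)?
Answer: -115705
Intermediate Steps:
g(c, O) = 8 (g(c, O) = 8 + (1*(-4))*0 = 8 - 4*0 = 8 + 0 = 8)
-387*299 + g(14, 10) = -387*299 + 8 = -115713 + 8 = -115705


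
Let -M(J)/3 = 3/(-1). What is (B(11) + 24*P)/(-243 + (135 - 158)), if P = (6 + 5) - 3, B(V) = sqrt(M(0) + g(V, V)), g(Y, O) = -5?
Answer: -97/133 ≈ -0.72932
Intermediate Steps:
M(J) = 9 (M(J) = -9/(-1) = -9*(-1) = -3*(-3) = 9)
B(V) = 2 (B(V) = sqrt(9 - 5) = sqrt(4) = 2)
P = 8 (P = 11 - 3 = 8)
(B(11) + 24*P)/(-243 + (135 - 158)) = (2 + 24*8)/(-243 + (135 - 158)) = (2 + 192)/(-243 - 23) = 194/(-266) = 194*(-1/266) = -97/133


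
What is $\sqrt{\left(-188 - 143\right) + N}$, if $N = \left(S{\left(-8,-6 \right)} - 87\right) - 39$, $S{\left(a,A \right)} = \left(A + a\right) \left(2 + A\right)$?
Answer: $i \sqrt{401} \approx 20.025 i$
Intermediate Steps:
$S{\left(a,A \right)} = \left(2 + A\right) \left(A + a\right)$
$N = -70$ ($N = \left(\left(\left(-6\right)^{2} + 2 \left(-6\right) + 2 \left(-8\right) - -48\right) - 87\right) - 39 = \left(\left(36 - 12 - 16 + 48\right) - 87\right) - 39 = \left(56 - 87\right) - 39 = -31 - 39 = -70$)
$\sqrt{\left(-188 - 143\right) + N} = \sqrt{\left(-188 - 143\right) - 70} = \sqrt{-331 - 70} = \sqrt{-401} = i \sqrt{401}$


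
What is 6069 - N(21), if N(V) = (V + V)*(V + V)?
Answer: 4305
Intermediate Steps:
N(V) = 4*V² (N(V) = (2*V)*(2*V) = 4*V²)
6069 - N(21) = 6069 - 4*21² = 6069 - 4*441 = 6069 - 1*1764 = 6069 - 1764 = 4305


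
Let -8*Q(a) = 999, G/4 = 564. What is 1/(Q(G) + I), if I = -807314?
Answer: -8/6459511 ≈ -1.2385e-6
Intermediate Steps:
G = 2256 (G = 4*564 = 2256)
Q(a) = -999/8 (Q(a) = -⅛*999 = -999/8)
1/(Q(G) + I) = 1/(-999/8 - 807314) = 1/(-6459511/8) = -8/6459511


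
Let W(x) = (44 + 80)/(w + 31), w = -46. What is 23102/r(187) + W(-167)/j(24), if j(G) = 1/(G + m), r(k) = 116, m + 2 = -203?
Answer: 1475017/870 ≈ 1695.4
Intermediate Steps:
m = -205 (m = -2 - 203 = -205)
j(G) = 1/(-205 + G) (j(G) = 1/(G - 205) = 1/(-205 + G))
W(x) = -124/15 (W(x) = (44 + 80)/(-46 + 31) = 124/(-15) = 124*(-1/15) = -124/15)
23102/r(187) + W(-167)/j(24) = 23102/116 - 124/(15*(1/(-205 + 24))) = 23102*(1/116) - 124/(15*(1/(-181))) = 11551/58 - 124/(15*(-1/181)) = 11551/58 - 124/15*(-181) = 11551/58 + 22444/15 = 1475017/870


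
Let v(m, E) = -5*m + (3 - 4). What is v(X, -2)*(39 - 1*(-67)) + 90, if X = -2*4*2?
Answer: 8464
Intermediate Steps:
X = -16 (X = -8*2 = -16)
v(m, E) = -1 - 5*m (v(m, E) = -5*m - 1 = -1 - 5*m)
v(X, -2)*(39 - 1*(-67)) + 90 = (-1 - 5*(-16))*(39 - 1*(-67)) + 90 = (-1 + 80)*(39 + 67) + 90 = 79*106 + 90 = 8374 + 90 = 8464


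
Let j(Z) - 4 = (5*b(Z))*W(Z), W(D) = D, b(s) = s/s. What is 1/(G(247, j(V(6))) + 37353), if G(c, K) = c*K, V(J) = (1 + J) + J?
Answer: 1/54396 ≈ 1.8384e-5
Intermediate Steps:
b(s) = 1
V(J) = 1 + 2*J
j(Z) = 4 + 5*Z (j(Z) = 4 + (5*1)*Z = 4 + 5*Z)
G(c, K) = K*c
1/(G(247, j(V(6))) + 37353) = 1/((4 + 5*(1 + 2*6))*247 + 37353) = 1/((4 + 5*(1 + 12))*247 + 37353) = 1/((4 + 5*13)*247 + 37353) = 1/((4 + 65)*247 + 37353) = 1/(69*247 + 37353) = 1/(17043 + 37353) = 1/54396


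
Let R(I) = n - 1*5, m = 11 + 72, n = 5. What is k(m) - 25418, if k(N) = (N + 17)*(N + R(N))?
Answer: -17118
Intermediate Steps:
m = 83
R(I) = 0 (R(I) = 5 - 1*5 = 5 - 5 = 0)
k(N) = N*(17 + N) (k(N) = (N + 17)*(N + 0) = (17 + N)*N = N*(17 + N))
k(m) - 25418 = 83*(17 + 83) - 25418 = 83*100 - 25418 = 8300 - 25418 = -17118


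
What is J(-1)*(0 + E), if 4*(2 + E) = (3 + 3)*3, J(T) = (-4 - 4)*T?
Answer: 20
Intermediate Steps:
J(T) = -8*T
E = 5/2 (E = -2 + ((3 + 3)*3)/4 = -2 + (6*3)/4 = -2 + (¼)*18 = -2 + 9/2 = 5/2 ≈ 2.5000)
J(-1)*(0 + E) = (-8*(-1))*(0 + 5/2) = 8*(5/2) = 20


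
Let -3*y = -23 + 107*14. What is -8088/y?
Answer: 24264/1475 ≈ 16.450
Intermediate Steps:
y = -1475/3 (y = -(-23 + 107*14)/3 = -(-23 + 1498)/3 = -⅓*1475 = -1475/3 ≈ -491.67)
-8088/y = -8088/(-1475/3) = -8088*(-3/1475) = 24264/1475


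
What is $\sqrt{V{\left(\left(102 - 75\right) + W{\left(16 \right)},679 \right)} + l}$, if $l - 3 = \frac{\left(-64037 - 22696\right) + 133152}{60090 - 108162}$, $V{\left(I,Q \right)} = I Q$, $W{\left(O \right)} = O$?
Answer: $\frac{\sqrt{1874348619962}}{8012} \approx 170.88$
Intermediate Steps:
$l = \frac{32599}{16024}$ ($l = 3 + \frac{\left(-64037 - 22696\right) + 133152}{60090 - 108162} = 3 + \frac{\left(-64037 - 22696\right) + 133152}{-48072} = 3 + \left(-86733 + 133152\right) \left(- \frac{1}{48072}\right) = 3 + 46419 \left(- \frac{1}{48072}\right) = 3 - \frac{15473}{16024} = \frac{32599}{16024} \approx 2.0344$)
$\sqrt{V{\left(\left(102 - 75\right) + W{\left(16 \right)},679 \right)} + l} = \sqrt{\left(\left(102 - 75\right) + 16\right) 679 + \frac{32599}{16024}} = \sqrt{\left(27 + 16\right) 679 + \frac{32599}{16024}} = \sqrt{43 \cdot 679 + \frac{32599}{16024}} = \sqrt{29197 + \frac{32599}{16024}} = \sqrt{\frac{467885327}{16024}} = \frac{\sqrt{1874348619962}}{8012}$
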